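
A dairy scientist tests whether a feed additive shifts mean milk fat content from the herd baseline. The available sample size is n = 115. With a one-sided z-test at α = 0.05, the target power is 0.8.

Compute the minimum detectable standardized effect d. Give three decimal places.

Required noncentrality: δ = z_{0.05} + z_{0.20} = 1.645 + 0.842 = 2.486.
δ = d·√n ⇒ d = δ/√n = 2.486/√115 = 0.2319.

d ≈ 0.232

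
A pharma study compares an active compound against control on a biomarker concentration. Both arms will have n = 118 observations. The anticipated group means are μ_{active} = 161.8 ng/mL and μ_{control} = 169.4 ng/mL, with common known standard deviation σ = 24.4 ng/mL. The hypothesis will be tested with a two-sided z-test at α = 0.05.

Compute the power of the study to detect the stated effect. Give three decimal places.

Power ≈ 0.667

Standardized effect: d = |μ_{active} − μ_{control}| / σ = |161.8 − 169.4| / 24.4 = 0.3115
Noncentrality parameter: δ = d·√(n/2) = 0.3115 × √(118/2) = 2.3925
Two-sided α = 0.05 → critical value z_{0.025} = 1.960.
Power = Φ(δ − 1.960) + Φ(−δ − 1.960) = Φ(0.433) + Φ(-4.352) = 0.6673 + 0.0000 = 0.6673.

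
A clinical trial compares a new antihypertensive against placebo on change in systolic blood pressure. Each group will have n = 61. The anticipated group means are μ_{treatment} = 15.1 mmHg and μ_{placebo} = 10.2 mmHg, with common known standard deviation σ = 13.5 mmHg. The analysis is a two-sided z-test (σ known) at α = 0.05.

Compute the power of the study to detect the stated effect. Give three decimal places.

Standardized effect: d = |μ_{treatment} − μ_{placebo}| / σ = |15.1 − 10.2| / 13.5 = 0.3630
Noncentrality parameter: δ = d·√(n/2) = 0.3630 × √(61/2) = 2.0045
Two-sided α = 0.05 → critical value z_{0.025} = 1.960.
Power = Φ(δ − 1.960) + Φ(−δ − 1.960) = Φ(0.045) + Φ(-3.964) = 0.5178 + 0.0000 = 0.5178.

Power ≈ 0.518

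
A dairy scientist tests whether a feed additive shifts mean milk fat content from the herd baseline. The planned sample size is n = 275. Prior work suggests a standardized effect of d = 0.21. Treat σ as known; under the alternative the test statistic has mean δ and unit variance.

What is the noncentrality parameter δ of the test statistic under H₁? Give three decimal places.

δ = d·√n = 0.21 × √275 = 3.4825

δ ≈ 3.482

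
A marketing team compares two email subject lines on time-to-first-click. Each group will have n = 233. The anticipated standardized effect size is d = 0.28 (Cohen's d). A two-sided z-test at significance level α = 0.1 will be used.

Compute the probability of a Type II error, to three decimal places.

Noncentrality parameter: δ = d·√(n/2) = 0.28 × √(233/2) = 3.0222
Critical value for a two-sided test at α = 0.1: z_{α/2} = 1.645.
Power = Φ(δ − 1.645) + Φ(−δ − 1.645) = Φ(1.377) + Φ(-4.667) = 0.9158 + 0.0000 = 0.9158.
Type II error: β = 1 − power = 1 − 0.9158 = 0.0842.

β ≈ 0.084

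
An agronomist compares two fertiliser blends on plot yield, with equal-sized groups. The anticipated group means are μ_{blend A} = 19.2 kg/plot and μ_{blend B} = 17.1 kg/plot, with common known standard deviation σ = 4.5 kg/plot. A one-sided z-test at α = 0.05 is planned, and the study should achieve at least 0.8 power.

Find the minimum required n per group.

n = 57 per group

Standardized effect: d = |μ_{blend A} − μ_{blend B}| / σ = |19.2 − 17.1| / 4.5 = 0.4667
Set Φ(δ − 1.645) = 0.8; then δ − 1.645 = Φ⁻¹(0.8) = 0.842, giving δ = 2.486.
δ = d·√(n/2) ⇒ n = 2(δ/d)² = 2 × (2.486 / 0.4667)² = 56.78.
Round up to the next whole unit.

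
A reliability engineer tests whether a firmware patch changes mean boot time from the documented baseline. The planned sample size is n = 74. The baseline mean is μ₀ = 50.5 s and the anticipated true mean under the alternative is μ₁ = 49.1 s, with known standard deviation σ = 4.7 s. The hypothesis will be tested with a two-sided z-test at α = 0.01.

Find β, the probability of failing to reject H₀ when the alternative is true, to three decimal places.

β ≈ 0.505

Standardized effect: d = |μ₁ − μ₀| / σ = |49.1 − 50.5| / 4.7 = 0.2979
Noncentrality parameter: δ = d·√n = 0.2979 × √74 = 2.5624
Critical value for a two-sided test at α = 0.01: z_{α/2} = 2.576.
Power = Φ(δ − 2.576) + Φ(−δ − 2.576) = Φ(-0.013) + Φ(-5.138) = 0.4946 + 0.0000 = 0.4946.
Type II error: β = 1 − power = 1 − 0.4946 = 0.5054.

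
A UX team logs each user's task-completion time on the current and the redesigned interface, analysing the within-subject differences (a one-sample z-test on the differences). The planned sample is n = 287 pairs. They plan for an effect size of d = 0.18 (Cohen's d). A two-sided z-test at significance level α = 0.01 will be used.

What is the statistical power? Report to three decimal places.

Noncentrality parameter: δ = d·√n = 0.18 × √287 = 3.0494
Two-sided α = 0.01 → critical value z_{0.005} = 2.576.
Power = Φ(δ − 2.576) + Φ(−δ − 2.576) = Φ(0.474) + Φ(-5.625) = 0.6821 + 0.0000 = 0.6821.

Power ≈ 0.682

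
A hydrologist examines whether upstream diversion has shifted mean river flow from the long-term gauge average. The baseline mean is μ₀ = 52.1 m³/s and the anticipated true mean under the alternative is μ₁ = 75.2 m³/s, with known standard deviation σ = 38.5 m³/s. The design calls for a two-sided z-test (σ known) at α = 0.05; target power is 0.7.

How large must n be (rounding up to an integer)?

Standardized effect: d = |μ₁ − μ₀| / σ = |75.2 − 52.1| / 38.5 = 0.6000
Set Φ(δ − 1.960) = 0.7; then δ − 1.960 = Φ⁻¹(0.7) = 0.524, giving δ = 2.484.
(The Φ(−δ − z_{α/2}) term is vanishingly small for δ > 0 and is dropped in the standard sample-size formula.)
δ = d·√n ⇒ n = (δ/d)² = (2.484 / 0.6000)² = 17.14.
Rounding up, n = 18.

n = 18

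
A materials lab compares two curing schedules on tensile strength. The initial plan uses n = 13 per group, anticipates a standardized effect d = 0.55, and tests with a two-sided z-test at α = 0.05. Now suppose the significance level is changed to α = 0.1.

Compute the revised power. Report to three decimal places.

δ = d·√(n/2) = 0.55 × √(13/2) = 1.4022 (unchanged). New critical value: z_{0.05} = 1.645.
Revised power = Φ(δ − 1.645) + Φ(−δ − 1.645) = Φ(-0.243) + Φ(-3.047) = 0.4041 + 0.0012 = 0.4053.

Power ≈ 0.405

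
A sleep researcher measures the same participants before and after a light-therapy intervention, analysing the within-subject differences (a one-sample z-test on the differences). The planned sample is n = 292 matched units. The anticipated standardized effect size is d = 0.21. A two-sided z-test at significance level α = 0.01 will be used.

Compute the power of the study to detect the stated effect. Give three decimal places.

Power ≈ 0.844

Noncentrality parameter: δ = d·√n = 0.21 × √292 = 3.5885
Critical value for a two-sided test at α = 0.01: z_{α/2} = 2.576.
Power = Φ(δ − 2.576) + Φ(−δ − 2.576) = Φ(1.013) + Φ(-6.164) = 0.8444 + 0.0000 = 0.8444.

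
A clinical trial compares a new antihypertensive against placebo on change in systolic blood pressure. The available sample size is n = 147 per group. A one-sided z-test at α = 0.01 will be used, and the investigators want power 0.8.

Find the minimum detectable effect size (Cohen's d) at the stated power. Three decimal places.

Required noncentrality: δ = z_{0.01} + z_{0.20} = 2.326 + 0.842 = 3.168.
δ = d·√(n/2) ⇒ d = δ/√(n/2) = 3.168/√(147/2) = 0.3695.

d ≈ 0.370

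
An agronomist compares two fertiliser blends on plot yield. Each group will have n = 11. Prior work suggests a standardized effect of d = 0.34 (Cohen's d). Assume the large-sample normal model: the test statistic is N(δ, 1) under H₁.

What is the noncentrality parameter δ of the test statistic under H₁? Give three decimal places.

δ ≈ 0.797

δ = d·√(n/2) = 0.34 × √(11/2) = 0.7974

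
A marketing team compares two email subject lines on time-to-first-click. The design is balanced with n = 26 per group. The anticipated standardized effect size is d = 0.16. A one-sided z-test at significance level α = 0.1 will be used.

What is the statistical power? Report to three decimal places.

Noncentrality parameter: δ = d·√(n/2) = 0.16 × √(26/2) = 0.5769
Critical value for a one-sided test at α = 0.1: z_α = 1.282.
Power = Φ(δ − 1.282) = Φ(-0.705) = 0.2405.

Power ≈ 0.241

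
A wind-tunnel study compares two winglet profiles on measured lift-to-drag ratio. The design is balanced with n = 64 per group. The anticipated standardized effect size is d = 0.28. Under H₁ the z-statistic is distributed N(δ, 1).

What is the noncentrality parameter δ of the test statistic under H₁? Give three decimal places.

δ = d·√(n/2) = 0.28 × √(64/2) = 1.5839

δ ≈ 1.584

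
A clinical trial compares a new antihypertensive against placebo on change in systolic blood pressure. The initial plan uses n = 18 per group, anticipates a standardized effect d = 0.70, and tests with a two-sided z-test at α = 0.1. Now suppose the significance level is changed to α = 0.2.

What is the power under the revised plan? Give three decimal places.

Power ≈ 0.794

δ = d·√(n/2) = 0.70 × √(18/2) = 2.1000 (unchanged). New critical value: z_{0.1} = 1.282.
Revised power = Φ(δ − 1.282) + Φ(−δ − 1.282) = Φ(0.818) + Φ(-3.382) = 0.7934 + 0.0004 = 0.7938.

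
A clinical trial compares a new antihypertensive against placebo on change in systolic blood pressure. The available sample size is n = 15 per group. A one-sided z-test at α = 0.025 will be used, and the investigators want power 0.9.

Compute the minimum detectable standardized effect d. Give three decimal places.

d ≈ 1.184

Need Φ(δ − 1.960) = 0.9, so δ = 1.960 + 1.282 = 3.242.
δ = d·√(n/2) ⇒ d = δ/√(n/2) = 3.242/√(15/2) = 1.1836.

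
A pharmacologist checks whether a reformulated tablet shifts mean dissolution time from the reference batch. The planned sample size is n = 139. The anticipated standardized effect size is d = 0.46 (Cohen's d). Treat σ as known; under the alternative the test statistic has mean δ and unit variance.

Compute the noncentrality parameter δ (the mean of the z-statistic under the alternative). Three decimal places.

δ ≈ 5.423

The noncentrality parameter scales effect size by the design's sample-size factor: δ = d·√n = 0.46 × √139 = 5.4233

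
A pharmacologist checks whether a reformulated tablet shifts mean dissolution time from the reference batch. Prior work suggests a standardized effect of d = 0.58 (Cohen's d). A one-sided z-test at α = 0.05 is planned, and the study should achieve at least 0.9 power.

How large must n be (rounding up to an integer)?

n = 26

Set Φ(δ − 1.645) = 0.9; then δ − 1.645 = Φ⁻¹(0.9) = 1.282, giving δ = 2.926.
δ = d·√n ⇒ n = (δ/d)² = (2.926 / 0.58)² = 25.46.
Rounding up, n = 26.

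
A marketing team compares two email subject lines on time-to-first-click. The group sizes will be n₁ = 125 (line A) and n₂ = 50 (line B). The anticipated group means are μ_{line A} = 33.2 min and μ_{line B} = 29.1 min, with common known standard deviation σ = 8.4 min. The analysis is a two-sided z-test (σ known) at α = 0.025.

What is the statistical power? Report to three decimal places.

Power ≈ 0.750

Standardized effect: d = |μ_{line A} − μ_{line B}| / σ = |33.2 − 29.1| / 8.4 = 0.4881
Noncentrality parameter: δ = d / √(1/n₁ + 1/n₂) = 0.4881 / √(1/125 + 1/50) = 2.9169
Critical value for a two-sided test at α = 0.025: z_{α/2} = 2.241.
Power = Φ(δ − 2.241) + Φ(−δ − 2.241) = Φ(0.676) + Φ(-5.158) = 0.7503 + 0.0000 = 0.7503.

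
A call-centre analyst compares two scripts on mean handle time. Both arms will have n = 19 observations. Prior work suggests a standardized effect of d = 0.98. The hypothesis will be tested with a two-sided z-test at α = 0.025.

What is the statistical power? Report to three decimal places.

Power ≈ 0.782

Noncentrality parameter: δ = d·√(n/2) = 0.98 × √(19/2) = 3.0206
Critical value for a two-sided test at α = 0.025: z_{α/2} = 2.241.
Power = Φ(δ − 2.241) + Φ(−δ − 2.241) = Φ(0.779) + Φ(-5.262) = 0.7821 + 0.0000 = 0.7821.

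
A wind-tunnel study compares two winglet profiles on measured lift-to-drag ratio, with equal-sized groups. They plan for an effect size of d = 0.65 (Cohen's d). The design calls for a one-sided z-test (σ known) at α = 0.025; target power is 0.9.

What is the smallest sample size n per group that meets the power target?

Set Φ(δ − 1.960) = 0.9; then δ − 1.960 = Φ⁻¹(0.9) = 1.282, giving δ = 3.242.
δ = d·√(n/2) ⇒ n = 2(δ/d)² = 2 × (3.242 / 0.65)² = 49.74.
Round up to the next whole unit.

n = 50 per group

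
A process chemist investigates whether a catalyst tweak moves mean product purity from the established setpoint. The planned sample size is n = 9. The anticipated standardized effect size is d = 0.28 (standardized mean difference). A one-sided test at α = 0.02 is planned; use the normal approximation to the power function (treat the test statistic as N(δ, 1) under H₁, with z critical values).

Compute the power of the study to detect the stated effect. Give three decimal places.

Noncentrality parameter: δ = d·√n = 0.28 × √9 = 0.8400
One-sided α = 0.02 → critical value z_{0.02} = 2.054.
Power = P(Z > 2.054 − δ) = Φ(-1.214) = 0.1124.

Power ≈ 0.112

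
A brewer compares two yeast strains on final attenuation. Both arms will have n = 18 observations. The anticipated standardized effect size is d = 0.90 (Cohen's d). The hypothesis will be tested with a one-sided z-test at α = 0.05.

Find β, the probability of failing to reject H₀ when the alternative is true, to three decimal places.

β ≈ 0.146

Noncentrality parameter: δ = d·√(n/2) = 0.90 × √(18/2) = 2.7000
Critical value for a one-sided test at α = 0.05: z_α = 1.645.
Power = P(Z > 1.645 − δ) = Φ(1.055) = 0.8543.
Type II error: β = 1 − power = 1 − 0.8543 = 0.1457.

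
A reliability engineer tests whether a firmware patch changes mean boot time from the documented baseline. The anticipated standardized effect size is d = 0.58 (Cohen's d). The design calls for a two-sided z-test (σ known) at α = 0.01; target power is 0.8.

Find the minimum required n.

n = 35

Set Φ(δ − 2.576) = 0.8; then δ − 2.576 = Φ⁻¹(0.8) = 0.842, giving δ = 3.417.
(Ignoring the negligible lower-tail rejection probability gives the usual closed-form inversion.)
δ = d·√n ⇒ n = (δ/d)² = (3.417 / 0.58)² = 34.72.
Round up to the next whole unit.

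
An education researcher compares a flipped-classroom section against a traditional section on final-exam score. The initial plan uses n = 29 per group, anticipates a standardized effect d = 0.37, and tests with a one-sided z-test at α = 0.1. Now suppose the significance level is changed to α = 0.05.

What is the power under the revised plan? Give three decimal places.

Power ≈ 0.407

δ = d·√(n/2) = 0.37 × √(29/2) = 1.4089 (unchanged). New critical value: z_{0.05} = 1.645.
Revised power = P(Z > 1.645 − δ) = Φ(-0.236) = 0.4067.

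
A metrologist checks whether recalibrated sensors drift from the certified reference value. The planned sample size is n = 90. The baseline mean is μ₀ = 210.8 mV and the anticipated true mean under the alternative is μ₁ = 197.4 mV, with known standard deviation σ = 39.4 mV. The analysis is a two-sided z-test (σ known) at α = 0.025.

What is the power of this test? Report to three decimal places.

Standardized effect: d = |μ₁ − μ₀| / σ = |197.4 − 210.8| / 39.4 = 0.3401
Noncentrality parameter: δ = d·√n = 0.3401 × √90 = 3.2265
Two-sided α = 0.025 → critical value z_{0.0125} = 2.241.
Power = Φ(δ − 2.241) + Φ(−δ − 2.241) = Φ(0.985) + Φ(-5.468) = 0.8377 + 0.0000 = 0.8377.

Power ≈ 0.838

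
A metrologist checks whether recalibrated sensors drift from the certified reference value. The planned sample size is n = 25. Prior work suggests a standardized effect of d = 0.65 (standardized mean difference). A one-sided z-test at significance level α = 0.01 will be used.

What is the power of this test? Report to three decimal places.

Power ≈ 0.822

Noncentrality parameter: δ = d·√n = 0.65 × √25 = 3.2500
One-sided α = 0.01 → critical value z_{0.01} = 2.326.
Power = Φ(δ − 2.326) = Φ(0.924) = 0.8222.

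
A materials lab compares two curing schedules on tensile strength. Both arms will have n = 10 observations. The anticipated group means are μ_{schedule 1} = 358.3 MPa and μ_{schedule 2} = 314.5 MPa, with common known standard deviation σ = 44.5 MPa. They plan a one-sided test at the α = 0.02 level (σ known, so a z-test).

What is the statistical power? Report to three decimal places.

Power ≈ 0.558

Standardized effect: d = |μ_{schedule 1} − μ_{schedule 2}| / σ = |358.3 − 314.5| / 44.5 = 0.9843
Noncentrality parameter: δ = d·√(n/2) = 0.9843 × √(10/2) = 2.2009
Critical value for a one-sided test at α = 0.02: z_α = 2.054.
Power = Φ(δ − 2.054) = Φ(0.147) = 0.5585.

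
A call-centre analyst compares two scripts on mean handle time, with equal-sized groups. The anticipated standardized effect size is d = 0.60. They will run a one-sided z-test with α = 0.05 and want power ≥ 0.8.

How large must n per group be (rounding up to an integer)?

Set Φ(δ − 1.645) = 0.8; then δ − 1.645 = Φ⁻¹(0.8) = 0.842, giving δ = 2.486.
δ = d·√(n/2) ⇒ n = 2(δ/d)² = 2 × (2.486 / 0.60)² = 34.35.
Rounding up, n = 35 per group.

n = 35 per group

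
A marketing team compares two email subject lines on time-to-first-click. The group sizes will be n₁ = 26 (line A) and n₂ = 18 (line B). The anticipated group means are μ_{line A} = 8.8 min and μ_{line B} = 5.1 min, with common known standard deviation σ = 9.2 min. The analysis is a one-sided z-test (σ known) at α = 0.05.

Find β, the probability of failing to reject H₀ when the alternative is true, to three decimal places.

β ≈ 0.631

Standardized effect: d = |μ_{line A} − μ_{line B}| / σ = |8.8 − 5.1| / 9.2 = 0.4022
Noncentrality parameter: δ = d / √(1/n₁ + 1/n₂) = 0.4022 / √(1/26 + 1/18) = 1.3116
Critical value for a one-sided test at α = 0.05: z_α = 1.645.
Power = Φ(δ − 1.645) = Φ(-0.333) = 0.3695.
Type II error: β = 1 − power = 1 − 0.3695 = 0.6305.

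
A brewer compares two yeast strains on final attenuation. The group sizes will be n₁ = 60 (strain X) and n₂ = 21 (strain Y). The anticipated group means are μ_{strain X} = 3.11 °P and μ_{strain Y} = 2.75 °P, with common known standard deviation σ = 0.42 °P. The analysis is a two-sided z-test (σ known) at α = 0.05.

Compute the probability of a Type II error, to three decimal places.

Standardized effect: d = |μ_{strain X} − μ_{strain Y}| / σ = |3.11 − 2.75| / 0.42 = 0.8571
Noncentrality parameter: δ = d / √(1/n₁ + 1/n₂) = 0.8571 / √(1/60 + 1/21) = 3.3806
Two-sided α = 0.05 → critical value z_{0.025} = 1.960.
Power = Φ(δ − 1.960) + Φ(−δ − 1.960) = Φ(1.421) + Φ(-5.341) = 0.9223 + 0.0000 = 0.9223.
Type II error: β = 1 − power = 1 − 0.9223 = 0.0777.

β ≈ 0.078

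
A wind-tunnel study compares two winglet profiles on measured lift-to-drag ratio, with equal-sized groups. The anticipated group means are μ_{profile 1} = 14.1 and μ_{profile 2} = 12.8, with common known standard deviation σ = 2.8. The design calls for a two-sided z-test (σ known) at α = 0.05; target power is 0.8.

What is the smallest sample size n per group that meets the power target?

Standardized effect: d = |μ_{profile 1} − μ_{profile 2}| / σ = |14.1 − 12.8| / 2.8 = 0.4643
For power 0.8 need Φ(δ − z_{0.025}) = 0.8, so δ = z_{0.025} + z_{0.20} = 1.960 + 0.842 = 2.802.
(For δ > 0 the lower-tail rejection region contributes negligibly to power, so the one-term inversion is standard.)
δ = d·√(n/2) ⇒ n = 2(δ/d)² = 2 × (2.802 / 0.4643)² = 72.82.
Rounding up, n = 73 per group.

n = 73 per group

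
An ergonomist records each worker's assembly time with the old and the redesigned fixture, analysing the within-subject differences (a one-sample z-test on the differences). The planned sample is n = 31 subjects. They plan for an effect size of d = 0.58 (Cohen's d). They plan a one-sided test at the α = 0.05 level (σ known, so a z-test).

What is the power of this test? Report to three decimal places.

Noncentrality parameter: δ = d·√n = 0.58 × √31 = 3.2293
One-sided α = 0.05 → critical value z_{0.05} = 1.645.
Power = P(Z > 1.645 − δ) = Φ(1.584) = 0.9435.

Power ≈ 0.943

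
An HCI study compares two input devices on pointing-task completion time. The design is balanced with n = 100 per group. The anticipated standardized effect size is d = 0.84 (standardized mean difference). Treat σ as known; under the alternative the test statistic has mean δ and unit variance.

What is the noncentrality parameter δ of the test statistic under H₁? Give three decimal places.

δ ≈ 5.940

The noncentrality parameter scales effect size by the design's sample-size factor: δ = d·√(n/2) = 0.84 × √(100/2) = 5.9397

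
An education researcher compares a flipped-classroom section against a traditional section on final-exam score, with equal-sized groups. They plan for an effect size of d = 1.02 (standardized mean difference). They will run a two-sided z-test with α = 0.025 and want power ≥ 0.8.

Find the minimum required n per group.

For power 0.8 need Φ(δ − z_{0.0125}) = 0.8, so δ = z_{0.0125} + z_{0.20} = 2.241 + 0.842 = 3.083.
(For δ > 0 the lower-tail rejection region contributes negligibly to power, so the one-term inversion is standard.)
δ = d·√(n/2) ⇒ n = 2(δ/d)² = 2 × (3.083 / 1.02)² = 18.27.
Rounding up, n = 19 per group.

n = 19 per group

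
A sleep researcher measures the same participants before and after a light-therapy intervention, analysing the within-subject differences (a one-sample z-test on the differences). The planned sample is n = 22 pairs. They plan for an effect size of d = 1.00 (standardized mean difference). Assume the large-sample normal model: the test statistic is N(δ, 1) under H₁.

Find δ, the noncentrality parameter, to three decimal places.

δ ≈ 4.690

δ = d·√n = 1.00 × √22 = 4.6904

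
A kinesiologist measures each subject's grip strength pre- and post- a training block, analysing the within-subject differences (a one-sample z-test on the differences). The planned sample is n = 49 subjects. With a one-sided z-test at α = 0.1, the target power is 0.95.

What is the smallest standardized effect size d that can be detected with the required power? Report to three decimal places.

d ≈ 0.418

Required noncentrality: δ = z_{0.1} + z_{0.05} = 1.282 + 1.645 = 2.926.
δ = d·√n ⇒ d = δ/√n = 2.926/√49 = 0.4181.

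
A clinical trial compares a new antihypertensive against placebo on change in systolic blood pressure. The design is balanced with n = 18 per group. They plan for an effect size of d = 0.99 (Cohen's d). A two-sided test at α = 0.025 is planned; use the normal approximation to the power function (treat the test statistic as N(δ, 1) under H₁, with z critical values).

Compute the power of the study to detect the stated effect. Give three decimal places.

Power ≈ 0.767

Noncentrality parameter: δ = d·√(n/2) = 0.99 × √(18/2) = 2.9700
Two-sided α = 0.025 → critical value z_{0.0125} = 2.241.
Power = Φ(δ − 2.241) + Φ(−δ − 2.241) = Φ(0.729) + Φ(-5.211) = 0.7669 + 0.0000 = 0.7669.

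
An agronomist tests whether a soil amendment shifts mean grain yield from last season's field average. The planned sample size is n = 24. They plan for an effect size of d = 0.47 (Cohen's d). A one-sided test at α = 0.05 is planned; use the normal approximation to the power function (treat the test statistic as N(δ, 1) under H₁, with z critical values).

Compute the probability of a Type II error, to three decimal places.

β ≈ 0.255

Noncentrality parameter: δ = d·√n = 0.47 × √24 = 2.3025
One-sided α = 0.05 → critical value z_{0.05} = 1.645.
Power = Φ(δ − 1.645) = Φ(0.658) = 0.7446.
Type II error: β = 1 − power = 1 − 0.7446 = 0.2554.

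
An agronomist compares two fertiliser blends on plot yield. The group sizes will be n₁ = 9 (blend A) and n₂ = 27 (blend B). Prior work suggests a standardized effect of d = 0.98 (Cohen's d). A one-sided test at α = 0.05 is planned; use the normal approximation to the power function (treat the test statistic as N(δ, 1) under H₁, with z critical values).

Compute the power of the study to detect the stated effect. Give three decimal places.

Power ≈ 0.816

Noncentrality parameter: δ = d / √(1/n₁ + 1/n₂) = 0.98 / √(1/9 + 1/27) = 2.5461
One-sided α = 0.05 → critical value z_{0.05} = 1.645.
Power = P(Z > 1.645 − δ) = Φ(0.901) = 0.8163.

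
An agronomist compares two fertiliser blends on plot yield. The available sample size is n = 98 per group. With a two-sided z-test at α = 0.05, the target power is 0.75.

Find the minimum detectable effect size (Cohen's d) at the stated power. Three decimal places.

Need Φ(δ − 1.960) = 0.75, so δ = 1.960 + 0.674 = 2.634.
(The second rejection-region term Φ(−δ − z_{α/2}) is negligible and dropped.)
δ = d·√(n/2) ⇒ d = δ/√(n/2) = 2.634/√(98/2) = 0.3764.

d ≈ 0.376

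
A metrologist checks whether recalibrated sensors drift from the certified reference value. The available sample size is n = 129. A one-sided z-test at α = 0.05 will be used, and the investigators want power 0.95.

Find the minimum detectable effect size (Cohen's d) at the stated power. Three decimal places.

Need Φ(δ − 1.645) = 0.95, so δ = 1.645 + 1.645 = 3.290.
δ = d·√n ⇒ d = δ/√n = 3.290/√129 = 0.2896.

d ≈ 0.290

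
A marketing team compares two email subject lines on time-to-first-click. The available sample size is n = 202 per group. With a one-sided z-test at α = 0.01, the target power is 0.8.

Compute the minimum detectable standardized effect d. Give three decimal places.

d ≈ 0.315

Need Φ(δ − 2.326) = 0.8, so δ = 2.326 + 0.842 = 3.168.
δ = d·√(n/2) ⇒ d = δ/√(n/2) = 3.168/√(202/2) = 0.3152.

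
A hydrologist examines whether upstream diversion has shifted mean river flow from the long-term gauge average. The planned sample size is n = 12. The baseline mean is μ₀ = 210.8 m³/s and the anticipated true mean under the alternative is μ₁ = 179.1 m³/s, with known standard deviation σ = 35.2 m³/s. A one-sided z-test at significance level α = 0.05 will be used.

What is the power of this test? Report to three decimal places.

Power ≈ 0.930

Standardized effect: d = |μ₁ − μ₀| / σ = |179.1 − 210.8| / 35.2 = 0.9006
Noncentrality parameter: δ = d·√n = 0.9006 × √12 = 3.1197
Critical value for a one-sided test at α = 0.05: z_α = 1.645.
Power = P(Z > 1.645 − δ) = Φ(1.475) = 0.9299.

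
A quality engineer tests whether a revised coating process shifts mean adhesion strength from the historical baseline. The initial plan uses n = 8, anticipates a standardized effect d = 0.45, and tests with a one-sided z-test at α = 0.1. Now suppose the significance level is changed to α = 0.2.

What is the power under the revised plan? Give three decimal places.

δ = d·√n = 0.45 × √8 = 1.2728 (unchanged). New critical value: z_{0.2} = 0.842.
Revised power = P(Z > 0.842 − δ) = Φ(0.431) = 0.6668.

Power ≈ 0.667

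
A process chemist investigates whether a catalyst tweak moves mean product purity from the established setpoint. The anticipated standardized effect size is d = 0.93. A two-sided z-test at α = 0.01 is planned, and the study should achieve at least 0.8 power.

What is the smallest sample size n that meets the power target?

Set Φ(δ − 2.576) = 0.8; then δ − 2.576 = Φ⁻¹(0.8) = 0.842, giving δ = 3.417.
(Ignoring the negligible lower-tail rejection probability gives the usual closed-form inversion.)
δ = d·√n ⇒ n = (δ/d)² = (3.417 / 0.93)² = 13.50.
Rounding up, n = 14.

n = 14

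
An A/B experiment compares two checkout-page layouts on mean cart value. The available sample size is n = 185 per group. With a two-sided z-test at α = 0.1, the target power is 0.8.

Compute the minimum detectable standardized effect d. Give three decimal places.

Need Φ(δ − 1.645) = 0.8, so δ = 1.645 + 0.842 = 2.486.
(The second rejection-region term Φ(−δ − z_{α/2}) is negligible and dropped.)
δ = d·√(n/2) ⇒ d = δ/√(n/2) = 2.486/√(185/2) = 0.2585.

d ≈ 0.259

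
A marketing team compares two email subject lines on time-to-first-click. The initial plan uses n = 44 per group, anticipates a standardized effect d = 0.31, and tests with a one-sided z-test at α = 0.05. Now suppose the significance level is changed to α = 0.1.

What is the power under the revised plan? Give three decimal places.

δ = d·√(n/2) = 0.31 × √(44/2) = 1.4540 (unchanged). New critical value: z_{0.1} = 1.282.
Revised power = Φ(δ − 1.282) = Φ(0.172) = 0.5685.

Power ≈ 0.568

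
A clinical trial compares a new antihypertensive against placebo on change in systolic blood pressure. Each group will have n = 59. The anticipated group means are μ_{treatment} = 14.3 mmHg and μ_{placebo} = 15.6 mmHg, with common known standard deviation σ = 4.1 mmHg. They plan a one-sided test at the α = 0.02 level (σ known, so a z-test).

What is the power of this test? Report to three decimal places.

Standardized effect: d = |μ_{treatment} − μ_{placebo}| / σ = |14.3 − 15.6| / 4.1 = 0.3171
Noncentrality parameter: δ = d·√(n/2) = 0.3171 × √(59/2) = 1.7221
One-sided α = 0.02 → critical value z_{0.02} = 2.054.
Power = P(Z > 2.054 − δ) = Φ(-0.332) = 0.3701.

Power ≈ 0.370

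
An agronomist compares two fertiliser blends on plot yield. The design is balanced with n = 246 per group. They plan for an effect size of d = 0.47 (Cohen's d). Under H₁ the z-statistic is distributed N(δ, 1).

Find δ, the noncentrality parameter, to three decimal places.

δ ≈ 5.213

The noncentrality parameter scales effect size by the design's sample-size factor: δ = d·√(n/2) = 0.47 × √(246/2) = 5.2126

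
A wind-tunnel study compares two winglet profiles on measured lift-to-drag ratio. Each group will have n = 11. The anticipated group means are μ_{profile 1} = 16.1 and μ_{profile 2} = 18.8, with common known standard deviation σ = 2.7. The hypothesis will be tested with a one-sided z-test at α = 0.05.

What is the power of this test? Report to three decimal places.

Power ≈ 0.758

Standardized effect: d = |μ_{profile 1} − μ_{profile 2}| / σ = |16.1 − 18.8| / 2.7 = 1.0000
Noncentrality parameter: δ = d·√(n/2) = 1.0000 × √(11/2) = 2.3452
Critical value for a one-sided test at α = 0.05: z_α = 1.645.
Power = Φ(δ − 1.645) = Φ(0.700) = 0.7581.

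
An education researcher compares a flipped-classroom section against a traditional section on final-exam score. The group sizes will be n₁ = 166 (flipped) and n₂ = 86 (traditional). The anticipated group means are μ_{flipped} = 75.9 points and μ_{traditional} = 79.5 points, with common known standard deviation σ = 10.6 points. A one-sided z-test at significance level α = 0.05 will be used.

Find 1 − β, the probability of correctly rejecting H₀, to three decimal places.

Standardized effect: d = |μ_{flipped} − μ_{traditional}| / σ = |75.9 − 79.5| / 10.6 = 0.3396
Noncentrality parameter: δ = d / √(1/n₁ + 1/n₂) = 0.3396 / √(1/166 + 1/86) = 2.5562
Critical value for a one-sided test at α = 0.05: z_α = 1.645.
Power = Φ(δ − 1.645) = Φ(0.911) = 0.8190.

Power ≈ 0.819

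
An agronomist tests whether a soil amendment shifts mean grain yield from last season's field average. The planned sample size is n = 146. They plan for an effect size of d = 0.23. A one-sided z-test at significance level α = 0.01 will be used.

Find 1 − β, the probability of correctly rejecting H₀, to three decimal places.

Power ≈ 0.675

Noncentrality parameter: δ = d·√n = 0.23 × √146 = 2.7791
Critical value for a one-sided test at α = 0.01: z_α = 2.326.
Power = P(Z > 2.326 − δ) = Φ(0.453) = 0.6746.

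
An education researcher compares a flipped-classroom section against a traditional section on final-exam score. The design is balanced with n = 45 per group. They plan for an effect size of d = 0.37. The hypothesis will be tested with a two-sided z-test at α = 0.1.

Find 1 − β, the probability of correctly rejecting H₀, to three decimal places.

Power ≈ 0.544

Noncentrality parameter: δ = d·√(n/2) = 0.37 × √(45/2) = 1.7551
Critical value for a two-sided test at α = 0.1: z_{α/2} = 1.645.
Power = Φ(δ − 1.645) + Φ(−δ − 1.645) = Φ(0.110) + Φ(-3.400) = 0.5439 + 0.0003 = 0.5442.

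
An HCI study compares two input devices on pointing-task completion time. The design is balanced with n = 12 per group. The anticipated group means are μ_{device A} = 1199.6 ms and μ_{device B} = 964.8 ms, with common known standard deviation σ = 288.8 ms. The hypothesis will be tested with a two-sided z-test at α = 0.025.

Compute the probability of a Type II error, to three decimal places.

Standardized effect: d = |μ_{device A} − μ_{device B}| / σ = |1199.6 − 964.8| / 288.8 = 0.8130
Noncentrality parameter: δ = d·√(n/2) = 0.8130 × √(12/2) = 1.9915
Critical value for a two-sided test at α = 0.025: z_{α/2} = 2.241.
Power = Φ(δ − 2.241) + Φ(−δ − 2.241) = Φ(-0.250) + Φ(-4.233) = 0.4013 + 0.0000 = 0.4013.
Type II error: β = 1 − power = 1 − 0.4013 = 0.5987.

β ≈ 0.599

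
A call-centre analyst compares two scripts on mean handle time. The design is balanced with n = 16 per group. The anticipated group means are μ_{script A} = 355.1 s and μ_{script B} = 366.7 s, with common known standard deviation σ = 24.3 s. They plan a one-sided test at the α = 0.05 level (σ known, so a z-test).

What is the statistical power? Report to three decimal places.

Standardized effect: d = |μ_{script A} − μ_{script B}| / σ = |355.1 − 366.7| / 24.3 = 0.4774
Noncentrality parameter: δ = d·√(n/2) = 0.4774 × √(16/2) = 1.3502
One-sided α = 0.05 → critical value z_{0.05} = 1.645.
Power = Φ(δ − 1.645) = Φ(-0.295) = 0.3841.

Power ≈ 0.384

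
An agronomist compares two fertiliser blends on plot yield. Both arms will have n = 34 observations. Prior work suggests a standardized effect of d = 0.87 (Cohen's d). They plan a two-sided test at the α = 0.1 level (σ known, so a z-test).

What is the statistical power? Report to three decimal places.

Noncentrality parameter: δ = d·√(n/2) = 0.87 × √(34/2) = 3.5871
Two-sided α = 0.1 → critical value z_{0.05} = 1.645.
Power = Φ(δ − 1.645) + Φ(−δ − 1.645) = Φ(1.942) + Φ(-5.232) = 0.9739 + 0.0000 = 0.9739.

Power ≈ 0.974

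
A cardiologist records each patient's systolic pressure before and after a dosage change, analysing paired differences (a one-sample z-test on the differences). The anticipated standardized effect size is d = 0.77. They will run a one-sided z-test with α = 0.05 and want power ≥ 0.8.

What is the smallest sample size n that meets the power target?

Set Φ(δ − 1.645) = 0.8; then δ − 1.645 = Φ⁻¹(0.8) = 0.842, giving δ = 2.486.
δ = d·√n ⇒ n = (δ/d)² = (2.486 / 0.77)² = 10.43.
Rounding up, n = 11.

n = 11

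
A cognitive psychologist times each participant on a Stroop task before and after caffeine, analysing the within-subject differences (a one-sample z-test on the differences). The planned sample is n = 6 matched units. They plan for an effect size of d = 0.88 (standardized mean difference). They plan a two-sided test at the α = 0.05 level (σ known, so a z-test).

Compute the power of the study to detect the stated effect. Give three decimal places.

Noncentrality parameter: δ = d·√n = 0.88 × √6 = 2.1556
Critical value for a two-sided test at α = 0.05: z_{α/2} = 1.960.
Power = Φ(δ − 1.960) + Φ(−δ − 1.960) = Φ(0.196) + Φ(-4.116) = 0.5775 + 0.0000 = 0.5776.

Power ≈ 0.578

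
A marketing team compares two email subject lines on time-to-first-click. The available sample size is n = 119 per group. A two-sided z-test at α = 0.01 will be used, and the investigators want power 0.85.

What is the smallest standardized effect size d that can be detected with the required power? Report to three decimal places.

d ≈ 0.468

Need Φ(δ − 2.576) = 0.85, so δ = 2.576 + 1.036 = 3.612.
(The second rejection-region term Φ(−δ − z_{α/2}) is negligible and dropped.)
δ = d·√(n/2) ⇒ d = δ/√(n/2) = 3.612/√(119/2) = 0.4683.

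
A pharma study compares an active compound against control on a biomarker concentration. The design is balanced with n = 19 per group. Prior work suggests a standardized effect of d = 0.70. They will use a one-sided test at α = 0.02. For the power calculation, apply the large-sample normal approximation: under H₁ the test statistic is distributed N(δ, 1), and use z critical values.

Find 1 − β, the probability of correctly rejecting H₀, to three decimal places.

Noncentrality parameter: δ = d·√(n/2) = 0.70 × √(19/2) = 2.1575
Critical value for a one-sided test at α = 0.02: z_α = 2.054.
Power = Φ(δ − 2.054) = Φ(0.104) = 0.5413.

Power ≈ 0.541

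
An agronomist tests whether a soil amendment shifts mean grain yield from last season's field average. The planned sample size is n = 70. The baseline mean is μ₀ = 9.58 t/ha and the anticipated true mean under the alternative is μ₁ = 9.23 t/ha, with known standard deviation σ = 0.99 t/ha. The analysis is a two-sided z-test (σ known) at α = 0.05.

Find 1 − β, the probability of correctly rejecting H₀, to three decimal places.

Power ≈ 0.841

Standardized effect: d = |μ₁ − μ₀| / σ = |9.23 − 9.58| / 0.99 = 0.3535
Noncentrality parameter: δ = d·√n = 0.3535 × √70 = 2.9579
Two-sided α = 0.05 → critical value z_{0.025} = 1.960.
Power = Φ(δ − 1.960) + Φ(−δ − 1.960) = Φ(0.998) + Φ(-4.918) = 0.8408 + 0.0000 = 0.8408.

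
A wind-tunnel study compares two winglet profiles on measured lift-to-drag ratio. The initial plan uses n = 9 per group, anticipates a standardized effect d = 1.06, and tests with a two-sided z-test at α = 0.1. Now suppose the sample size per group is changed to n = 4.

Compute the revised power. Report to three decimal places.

Power ≈ 0.443

With n = 4 per group: δ = d·√(n/2) = 1.06 × √(4/2) = 1.4991. Critical value z_{0.05} = 1.645.
Revised power = Φ(δ − 1.645) + Φ(−δ − 1.645) = Φ(-0.146) + Φ(-3.144) = 0.4420 + 0.0008 = 0.4429.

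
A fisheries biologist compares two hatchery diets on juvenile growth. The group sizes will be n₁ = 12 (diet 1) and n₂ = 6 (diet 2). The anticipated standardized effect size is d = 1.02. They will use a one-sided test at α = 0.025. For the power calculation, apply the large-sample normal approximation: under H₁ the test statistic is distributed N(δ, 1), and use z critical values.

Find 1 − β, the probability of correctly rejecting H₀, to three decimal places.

Power ≈ 0.532

Noncentrality parameter: δ = d / √(1/n₁ + 1/n₂) = 1.02 / √(1/12 + 1/6) = 2.0400
One-sided α = 0.025 → critical value z_{0.025} = 1.960.
Power = Φ(δ − 1.960) = Φ(0.080) = 0.5319.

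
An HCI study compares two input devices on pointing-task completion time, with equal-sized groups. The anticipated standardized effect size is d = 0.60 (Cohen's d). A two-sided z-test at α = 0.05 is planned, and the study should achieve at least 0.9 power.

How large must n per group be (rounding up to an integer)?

For power 0.9 need Φ(δ − z_{0.025}) = 0.9, so δ = z_{0.025} + z_{0.10} = 1.960 + 1.282 = 3.242.
(The Φ(−δ − z_{α/2}) term is vanishingly small for δ > 0 and is dropped in the standard sample-size formula.)
δ = d·√(n/2) ⇒ n = 2(δ/d)² = 2 × (3.242 / 0.60)² = 58.37.
Rounding up, n = 59 per group.

n = 59 per group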